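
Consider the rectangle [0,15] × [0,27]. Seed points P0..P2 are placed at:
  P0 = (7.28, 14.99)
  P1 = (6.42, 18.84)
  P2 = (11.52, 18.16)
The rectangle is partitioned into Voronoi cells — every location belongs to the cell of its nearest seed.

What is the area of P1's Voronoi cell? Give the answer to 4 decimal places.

Area of P1's cell: 99.9330

1. box [0,15]×[0,27]: [(0, 0) (15, 0) (15, 27) (0, 27)]
2. ⊥bis P1·P0 via (6.85,16.915): [(0, 15.3849) (15, 18.7355) (15, 27) (0, 27)]  |A|=149.0971
3. ⊥bis P1·P2 via (8.97,18.5): [(0, 15.3849) (8.8173, 17.3544) (10.1033, 27) (0, 27)]  |A|=99.933
4. canonical 4-gon: [(0, 15.3849) (8.8173, 17.3544) (10.1033, 27) (0, 27)]
5. shoelace: 99.933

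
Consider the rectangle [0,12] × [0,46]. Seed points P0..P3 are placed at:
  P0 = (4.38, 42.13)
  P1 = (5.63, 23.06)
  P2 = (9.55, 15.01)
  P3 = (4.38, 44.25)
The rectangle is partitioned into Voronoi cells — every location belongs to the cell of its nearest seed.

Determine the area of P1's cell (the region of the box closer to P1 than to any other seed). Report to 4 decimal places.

Area of P1's cell: 172.7938

1. box [0,12]×[0,46]: [(0, 0) (12, 0) (12, 46) (0, 46)]
2. ⊥bis P1·P0 via (5.005,32.595): [(0, 32.2669) (0, 0) (12, 0) (12, 33.0535)]  |A|=391.9226
3. ⊥bis P1·P2 via (7.59,19.035): [(0, 32.2669) (0, 15.339) (12, 21.1825) (12, 33.0535)]  |A|=172.7938
4. ⊥bis P1·P3 via (5.005,33.655): [(0, 32.2669) (0, 15.339) (12, 21.1825) (12, 33.0535)]  |A|=172.7938
5. canonical 4-gon: [(0, 32.2669) (0, 15.339) (12, 21.1825) (12, 33.0535)]
6. shoelace: 172.7938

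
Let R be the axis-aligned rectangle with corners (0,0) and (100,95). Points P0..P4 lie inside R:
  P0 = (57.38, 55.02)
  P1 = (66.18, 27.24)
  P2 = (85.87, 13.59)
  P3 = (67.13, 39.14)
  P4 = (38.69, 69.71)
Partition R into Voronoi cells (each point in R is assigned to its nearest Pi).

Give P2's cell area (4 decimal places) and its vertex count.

Area of P2's cell: 956.8810 (4 vertices)

1. box [0,100]×[0,95]: [(0, 0) (100, 0) (100, 95) (0, 95)]
2. ⊥bis P2·P0 via (71.625,34.305): [(21.7389, 0) (100, 0) (100, 53.8175)]  |A|=2105.9103
3. ⊥bis P2·P1 via (76.025,20.415): [(98.4351, 52.7414) (61.8724, 0) (100, 0) (100, 53.8175)]  |A|=1047.5604
4. ⊥bis P2·P3 via (76.5,26.365): [(83.9254, 31.8113) (61.8724, 0) (100, 0) (100, 43.6014)]  |A|=956.881
5. ⊥bis P2·P4 via (62.28,41.65): [(83.9254, 31.8113) (61.8724, 0) (100, 0) (100, 43.6014)]  |A|=956.881
6. canonical 4-gon: [(83.9254, 31.8113) (61.8724, 0) (100, 0) (100, 43.6014)]
7. shoelace: 956.881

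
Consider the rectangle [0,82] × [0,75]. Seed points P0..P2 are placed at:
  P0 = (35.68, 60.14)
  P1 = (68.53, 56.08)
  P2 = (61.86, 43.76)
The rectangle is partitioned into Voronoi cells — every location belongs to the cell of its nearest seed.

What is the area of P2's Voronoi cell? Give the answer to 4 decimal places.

1. box [0,82]×[0,75]: [(0, 0) (82, 0) (82, 75) (0, 75)]
2. ⊥bis P2·P0 via (48.77,51.95): [(16.2665, 0) (82, 0) (82, 75) (63.1917, 75)]  |A|=3170.3182
3. ⊥bis P2·P1 via (65.195,49.92): [(51.9772, 57.0761) (16.2665, 0) (82, 0) (82, 40.8218)]  |A|=2488.6965
4. canonical 4-gon: [(51.9772, 57.0761) (16.2665, 0) (82, 0) (82, 40.8218)]
5. shoelace: 2488.6965

Area of P2's cell: 2488.6965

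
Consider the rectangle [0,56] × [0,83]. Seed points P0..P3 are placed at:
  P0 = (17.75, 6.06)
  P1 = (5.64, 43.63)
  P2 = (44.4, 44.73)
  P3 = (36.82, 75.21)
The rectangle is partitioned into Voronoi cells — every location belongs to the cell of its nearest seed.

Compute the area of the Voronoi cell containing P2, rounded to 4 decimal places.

1. box [0,56]×[0,83]: [(0, 0) (56, 0) (56, 83) (0, 83)]
2. ⊥bis P2·P0 via (31.075,25.395): [(0, 46.8108) (56, 8.2176) (56, 83) (0, 83)]  |A|=3107.2058
3. ⊥bis P2·P1 via (25.02,44.18): [(25.443, 29.2764) (56, 8.2176) (56, 83) (23.9183, 83)]  |A|=2004.3371
4. ⊥bis P2·P3 via (40.61,59.97): [(24.6843, 56.0095) (25.443, 29.2764) (56, 8.2176) (56, 63.7973)]  |A|=1270.7129
5. canonical 4-gon: [(24.6843, 56.0095) (25.443, 29.2764) (56, 8.2176) (56, 63.7973)]
6. shoelace: 1270.7129

Area of P2's cell: 1270.7129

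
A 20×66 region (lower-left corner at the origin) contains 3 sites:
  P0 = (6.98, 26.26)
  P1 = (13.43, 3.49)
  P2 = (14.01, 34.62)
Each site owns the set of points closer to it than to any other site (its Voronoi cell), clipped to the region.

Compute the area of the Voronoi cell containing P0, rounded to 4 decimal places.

Area of P0's cell: 320.7864

1. box [0,20]×[0,66]: [(0, 0) (20, 0) (20, 66) (0, 66)]
2. ⊥bis P0·P1 via (10.205,14.875): [(0, 11.9843) (20, 17.6496) (20, 66) (0, 66)]  |A|=1023.6614
3. ⊥bis P0·P2 via (10.495,30.44): [(0, 39.2653) (0, 11.9843) (20, 17.6496) (20, 22.4472)]  |A|=320.7864
4. canonical 4-gon: [(0, 39.2653) (0, 11.9843) (20, 17.6496) (20, 22.4472)]
5. shoelace: 320.7864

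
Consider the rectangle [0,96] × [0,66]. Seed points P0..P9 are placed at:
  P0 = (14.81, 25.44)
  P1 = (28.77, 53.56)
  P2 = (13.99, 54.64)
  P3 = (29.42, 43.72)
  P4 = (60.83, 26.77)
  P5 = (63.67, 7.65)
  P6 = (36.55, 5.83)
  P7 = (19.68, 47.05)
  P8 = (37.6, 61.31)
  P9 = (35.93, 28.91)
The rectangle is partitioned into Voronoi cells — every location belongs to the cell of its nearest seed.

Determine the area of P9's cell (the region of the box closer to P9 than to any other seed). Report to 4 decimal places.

Area of P9's cell: 478.4973

1. box [0,96]×[0,66]: [(0, 0) (96, 0) (96, 66) (0, 66)]
2. ⊥bis P9·P0 via (25.37,27.175): [(29.8348, 0) (96, 0) (96, 66) (18.9911, 66)]  |A|=4724.7448
3. ⊥bis P9·P1 via (32.35,41.235): [(23.4831, 38.6595) (29.8348, 0) (96, 0) (96, 59.7232)]  |A|=3444.4252
4. ⊥bis P9·P2 via (24.96,41.775): [(23.4831, 38.6595) (29.8348, 0) (96, 0) (96, 59.7232)]  |A|=3444.4252
5. ⊥bis P9·P3 via (32.675,36.315): [(66.3058, 51.098) (24.4615, 32.7046) (29.8348, 0) (96, 0) (96, 59.7232)]  |A|=3310.8387
6. ⊥bis P9·P4 via (48.38,27.84): [(49.7536, 43.8222) (24.4615, 32.7046) (29.8348, 0) (45.9873, 0)]  |A|=797.3719
7. ⊥bis P9·P5 via (49.8,18.28): [(47.2753, 14.9857) (49.7536, 43.8222) (24.4615, 32.7046) (29.8348, 0) (35.7902, 0)]  |A|=720.966
8. ⊥bis P9·P6 via (36.24,17.37): [(47.5062, 17.6726) (49.7536, 43.8222) (24.4615, 32.7046) (27.0216, 17.1224)]  |A|=478.4973
9. ⊥bis P9·P7 via (27.805,37.98): [(47.5062, 17.6726) (49.7536, 43.8222) (24.4615, 32.7046) (27.0216, 17.1224)]  |A|=478.4973
10. ⊥bis P9·P8 via (36.765,45.11): [(47.5062, 17.6726) (49.7536, 43.8222) (24.4615, 32.7046) (27.0216, 17.1224)]  |A|=478.4973
11. canonical 4-gon: [(47.5062, 17.6726) (49.7536, 43.8222) (24.4615, 32.7046) (27.0216, 17.1224)]
12. shoelace: 478.4973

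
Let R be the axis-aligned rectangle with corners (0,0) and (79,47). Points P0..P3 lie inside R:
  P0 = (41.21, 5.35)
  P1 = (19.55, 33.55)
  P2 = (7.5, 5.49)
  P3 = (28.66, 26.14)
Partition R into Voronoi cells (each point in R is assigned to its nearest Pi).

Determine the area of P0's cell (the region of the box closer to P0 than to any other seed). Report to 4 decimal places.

Area of P0's cell: 1412.6951

1. box [0,79]×[0,47]: [(0, 0) (79, 0) (79, 47) (0, 47)]
2. ⊥bis P0·P1 via (30.38,19.45): [(5.0573, 0) (79, 0) (79, 47) (66.2484, 47)]  |A|=2037.3159
3. ⊥bis P0·P2 via (24.355,5.42): [(24.3942, 14.8524) (24.3325, 0) (79, 0) (79, 47) (66.2484, 47)]  |A|=1894.1746
4. ⊥bis P0·P3 via (34.935,15.745): [(24.3714, 9.3682) (24.3325, 0) (79, 0) (79, 42.3451)]  |A|=1412.6951
5. canonical 4-gon: [(24.3714, 9.3682) (24.3325, 0) (79, 0) (79, 42.3451)]
6. shoelace: 1412.6951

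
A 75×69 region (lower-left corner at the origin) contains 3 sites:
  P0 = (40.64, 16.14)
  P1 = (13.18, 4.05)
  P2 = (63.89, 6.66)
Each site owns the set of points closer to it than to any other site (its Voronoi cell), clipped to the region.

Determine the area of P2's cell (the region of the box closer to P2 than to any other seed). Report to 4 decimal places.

Area of P2's cell: 919.5066

1. box [0,75]×[0,69]: [(0, 0) (75, 0) (75, 69) (0, 69)]
2. ⊥bis P2·P0 via (52.265,11.4): [(47.6167, 0) (75, 0) (75, 67.1583)]  |A|=919.5066
3. ⊥bis P2·P1 via (38.535,5.355): [(47.6167, 0) (75, 0) (75, 67.1583)]  |A|=919.5066
4. canonical 3-gon: [(47.6167, 0) (75, 0) (75, 67.1583)]
5. shoelace: 919.5066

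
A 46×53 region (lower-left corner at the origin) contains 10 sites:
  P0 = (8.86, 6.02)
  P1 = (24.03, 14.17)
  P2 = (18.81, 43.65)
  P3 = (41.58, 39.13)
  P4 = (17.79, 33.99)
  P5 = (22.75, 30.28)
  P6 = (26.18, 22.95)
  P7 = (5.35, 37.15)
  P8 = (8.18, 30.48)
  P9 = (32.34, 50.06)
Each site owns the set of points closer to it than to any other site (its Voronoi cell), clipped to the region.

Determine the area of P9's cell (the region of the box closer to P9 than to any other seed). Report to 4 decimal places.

Area of P9's cell: 176.5274

1. box [0,46]×[0,53]: [(0, 0) (46, 0) (46, 53) (0, 53)]
2. ⊥bis P9·P0 via (20.6,28.04): [(0, 39.0229) (46, 14.4979) (46, 53) (0, 53)]  |A|=1207.0199
3. ⊥bis P9·P1 via (28.185,32.115): [(0, 39.0229) (1.2664, 38.3478) (46, 27.9901) (46, 53) (0, 53)]  |A|=905.2434
4. ⊥bis P9·P2 via (25.575,46.855): [(33.0971, 30.9777) (46, 27.9901) (46, 53) (22.6637, 53)]  |A|=418.31
5. ⊥bis P9·P3 via (36.96,44.595): [(29.5953, 38.369) (46, 52.2372) (46, 53) (22.6637, 53)]  |A|=176.9724
6. ⊥bis P9·P4 via (25.065,42.025): [(29.5953, 38.369) (46, 52.2372) (46, 53) (22.6637, 53)]  |A|=176.9724
7. ⊥bis P9·P5 via (27.545,40.17): [(29.0991, 39.4165) (30.2019, 38.8818) (46, 52.2372) (46, 53) (22.6637, 53)]  |A|=176.5274
8. ⊥bis P9·P6 via (29.26,36.505): [(29.0991, 39.4165) (30.2019, 38.8818) (46, 52.2372) (46, 53) (22.6637, 53)]  |A|=176.5274
9. ⊥bis P9·P7 via (18.845,43.605): [(29.0991, 39.4165) (30.2019, 38.8818) (46, 52.2372) (46, 53) (22.6637, 53)]  |A|=176.5274
10. ⊥bis P9·P8 via (20.26,40.27): [(29.0991, 39.4165) (30.2019, 38.8818) (46, 52.2372) (46, 53) (22.6637, 53)]  |A|=176.5274
11. canonical 5-gon: [(29.0991, 39.4165) (30.2019, 38.8818) (46, 52.2372) (46, 53) (22.6637, 53)]
12. shoelace: 176.5274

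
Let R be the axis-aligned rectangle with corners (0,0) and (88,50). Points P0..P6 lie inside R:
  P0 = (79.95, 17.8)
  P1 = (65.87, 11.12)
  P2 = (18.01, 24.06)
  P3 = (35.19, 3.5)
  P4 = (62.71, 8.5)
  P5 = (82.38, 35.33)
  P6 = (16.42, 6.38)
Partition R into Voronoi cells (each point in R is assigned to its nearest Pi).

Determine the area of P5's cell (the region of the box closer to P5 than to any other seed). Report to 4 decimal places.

1. box [0,88]×[0,50]: [(0, 0) (88, 0) (88, 50) (0, 50)]
2. ⊥bis P5·P0 via (81.165,26.565): [(0, 37.8161) (88, 25.6175) (88, 50) (0, 50)]  |A|=1608.9221
3. ⊥bis P5·P1 via (74.125,23.225): [(66.1816, 28.642) (88, 25.6175) (88, 50) (34.8626, 50)]  |A|=833.4479
4. ⊥bis P5·P2 via (50.195,29.695): [(48.2368, 40.8794) (66.1816, 28.642) (88, 25.6175) (88, 50) (46.64, 50)]  |A|=779.7397
5. ⊥bis P5·P3 via (58.785,19.415): [(48.2368, 40.8794) (66.1816, 28.642) (88, 25.6175) (88, 50) (46.64, 50)]  |A|=779.7397
6. ⊥bis P5·P4 via (72.545,21.915): [(48.2368, 40.8794) (66.1816, 28.642) (88, 25.6175) (88, 50) (46.64, 50)]  |A|=779.7397
7. ⊥bis P5·P6 via (49.4,20.855): [(48.2368, 40.8794) (66.1816, 28.642) (88, 25.6175) (88, 50) (46.64, 50)]  |A|=779.7397
8. canonical 5-gon: [(48.2368, 40.8794) (66.1816, 28.642) (88, 25.6175) (88, 50) (46.64, 50)]
9. shoelace: 779.7397

Area of P5's cell: 779.7397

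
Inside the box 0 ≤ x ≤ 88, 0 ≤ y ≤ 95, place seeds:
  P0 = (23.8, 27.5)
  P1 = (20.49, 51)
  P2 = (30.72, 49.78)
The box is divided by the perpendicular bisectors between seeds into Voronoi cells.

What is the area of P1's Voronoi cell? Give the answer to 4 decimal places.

Area of P1's cell: 1572.9541

1. box [0,88]×[0,95]: [(0, 0) (88, 0) (88, 95) (0, 95)]
2. ⊥bis P1·P0 via (22.145,39.25): [(0, 36.1309) (88, 48.5257) (88, 95) (0, 95)]  |A|=4635.1096
3. ⊥bis P1·P2 via (25.605,50.39): [(0, 36.1309) (24.3129, 39.5553) (30.9251, 95) (0, 95)]  |A|=1572.9541
4. canonical 4-gon: [(0, 36.1309) (24.3129, 39.5553) (30.9251, 95) (0, 95)]
5. shoelace: 1572.9541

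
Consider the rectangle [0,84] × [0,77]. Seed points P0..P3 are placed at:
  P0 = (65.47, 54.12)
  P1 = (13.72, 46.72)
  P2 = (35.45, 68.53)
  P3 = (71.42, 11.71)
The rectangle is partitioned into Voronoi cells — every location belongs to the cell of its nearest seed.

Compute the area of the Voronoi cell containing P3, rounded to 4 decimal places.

1. box [0,84]×[0,77]: [(0, 0) (84, 0) (84, 77) (0, 77)]
2. ⊥bis P3·P0 via (68.445,32.915): [(0, 23.3124) (0, 0) (84, 0) (84, 35.0973)]  |A|=2453.2068
3. ⊥bis P3·P1 via (42.57,29.215): [(42.6163, 29.2913) (24.8435, 0) (84, 0) (84, 35.0973)]  |A|=1592.6137
4. ⊥bis P3·P2 via (53.435,40.12): [(42.6163, 29.2913) (24.8435, 0) (84, 0) (84, 35.0973)]  |A|=1592.6137
5. canonical 4-gon: [(42.6163, 29.2913) (24.8435, 0) (84, 0) (84, 35.0973)]
6. shoelace: 1592.6137

Area of P3's cell: 1592.6137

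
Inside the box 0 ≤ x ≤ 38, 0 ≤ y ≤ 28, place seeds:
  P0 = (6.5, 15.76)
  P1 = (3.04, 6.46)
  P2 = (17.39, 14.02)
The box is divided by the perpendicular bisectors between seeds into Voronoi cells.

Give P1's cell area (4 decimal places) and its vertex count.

1. box [0,38]×[0,28]: [(0, 0) (38, 0) (38, 28) (0, 28)]
2. ⊥bis P1·P0 via (4.77,11.11): [(0, 12.8846) (0, 0) (34.6321, 0)]  |A|=223.1114
3. ⊥bis P1·P2 via (10.215,10.24): [(10.9723, 8.8025) (0, 12.8846) (0, 0) (15.6097, 0)]  |A|=139.3894
4. canonical 4-gon: [(10.9723, 8.8025) (0, 12.8846) (0, 0) (15.6097, 0)]
5. shoelace: 139.3894

Area of P1's cell: 139.3894 (4 vertices)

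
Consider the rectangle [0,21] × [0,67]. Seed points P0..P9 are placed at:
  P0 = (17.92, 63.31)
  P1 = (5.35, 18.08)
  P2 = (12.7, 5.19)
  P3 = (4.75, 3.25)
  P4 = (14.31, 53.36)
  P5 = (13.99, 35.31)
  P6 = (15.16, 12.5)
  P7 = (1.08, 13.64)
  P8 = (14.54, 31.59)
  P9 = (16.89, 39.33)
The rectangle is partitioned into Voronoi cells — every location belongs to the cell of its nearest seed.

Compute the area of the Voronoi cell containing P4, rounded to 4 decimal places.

1. box [0,21]×[0,67]: [(0, 0) (21, 0) (21, 67) (0, 67)]
2. ⊥bis P4·P0 via (16.115,58.335): [(0, 64.1817) (0, 0) (21, 0) (21, 56.5627)]  |A|=1267.8162
3. ⊥bis P4·P1 via (9.83,35.72): [(0, 64.1817) (0, 38.2165) (21, 32.8832) (21, 56.5627)]  |A|=521.2696
4. ⊥bis P4·P2 via (13.505,29.275): [(0, 64.1817) (0, 38.2165) (21, 32.8832) (21, 56.5627)]  |A|=521.2696
5. ⊥bis P4·P3 via (9.53,28.305): [(0, 64.1817) (0, 38.2165) (21, 32.8832) (21, 56.5627)]  |A|=521.2696
6. ⊥bis P4·P5 via (14.15,44.335): [(0, 64.1817) (0, 44.5859) (21, 44.2136) (21, 56.5627)]  |A|=335.4223
7. ⊥bis P4·P6 via (14.735,32.93): [(0, 64.1817) (0, 44.5859) (21, 44.2136) (21, 56.5627)]  |A|=335.4223
8. ⊥bis P4·P7 via (7.695,33.5): [(0, 64.1817) (0, 44.5859) (21, 44.2136) (21, 56.5627)]  |A|=335.4223
9. ⊥bis P4·P8 via (14.425,42.475): [(0, 64.1817) (0, 44.5859) (21, 44.2136) (21, 56.5627)]  |A|=335.4223
10. ⊥bis P4·P9 via (15.6,46.345): [(0, 64.1817) (0, 44.5859) (5.5033, 44.4883) (21, 47.338) (21, 56.5627)]  |A|=311.2129
11. canonical 5-gon: [(0, 64.1817) (0, 44.5859) (5.5033, 44.4883) (21, 47.338) (21, 56.5627)]
12. shoelace: 311.2129

Area of P4's cell: 311.2129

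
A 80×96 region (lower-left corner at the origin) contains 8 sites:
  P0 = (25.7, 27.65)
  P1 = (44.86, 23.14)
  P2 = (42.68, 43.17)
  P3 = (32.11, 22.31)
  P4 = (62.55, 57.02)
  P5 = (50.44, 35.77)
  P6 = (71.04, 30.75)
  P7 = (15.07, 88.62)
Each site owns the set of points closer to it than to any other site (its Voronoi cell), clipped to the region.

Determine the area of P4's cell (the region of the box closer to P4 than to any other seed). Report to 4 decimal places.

1. box [0,80]×[0,96]: [(0, 0) (80, 0) (80, 96) (0, 96)]
2. ⊥bis P4·P0 via (44.125,42.335): [(77.8666, 0) (80, 0) (80, 96) (1.3532, 96)]  |A|=3877.4486
3. ⊥bis P4·P1 via (53.705,40.08): [(40.375, 47.0401) (80, 26.3504) (80, 96) (1.3532, 96)]  |A|=3305.2035
4. ⊥bis P4·P2 via (52.615,50.095): [(62.9664, 35.2443) (80, 26.3504) (80, 96) (20.6178, 96)]  |A|=2397.0954
5. ⊥bis P4·P3 via (47.33,39.665): [(62.9664, 35.2443) (80, 26.3504) (80, 96) (20.6178, 96)]  |A|=2397.0954
6. ⊥bis P4·P5 via (56.495,46.395): [(54.3367, 47.625) (80, 32.9999) (80, 96) (20.6178, 96)]  |A|=2244.703
7. ⊥bis P4·P6 via (66.795,43.885): [(54.3367, 47.625) (63.0329, 42.6692) (80, 48.1526) (80, 96) (20.6178, 96)]  |A|=2116.1543
8. ⊥bis P4·P7 via (38.81,72.82): [(37.816, 71.3265) (54.3367, 47.625) (63.0329, 42.6692) (80, 48.1526) (80, 96) (54.2373, 96)]  |A|=1701.3989
9. canonical 6-gon: [(37.816, 71.3265) (54.3367, 47.625) (63.0329, 42.6692) (80, 48.1526) (80, 96) (54.2373, 96)]
10. shoelace: 1701.3989

Area of P4's cell: 1701.3989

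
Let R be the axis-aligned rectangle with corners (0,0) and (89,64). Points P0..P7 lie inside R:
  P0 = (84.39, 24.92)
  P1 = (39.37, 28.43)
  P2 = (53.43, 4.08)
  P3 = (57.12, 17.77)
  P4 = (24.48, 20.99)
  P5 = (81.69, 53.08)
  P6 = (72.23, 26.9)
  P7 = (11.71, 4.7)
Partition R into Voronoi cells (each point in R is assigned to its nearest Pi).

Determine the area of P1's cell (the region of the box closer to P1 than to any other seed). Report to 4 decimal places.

1. box [0,89]×[0,64]: [(0, 0) (89, 0) (89, 64) (0, 64)]
2. ⊥bis P1·P0 via (61.88,26.675): [(0, 0) (59.8003, 0) (64.7901, 64) (0, 64)]  |A|=3986.8906
3. ⊥bis P1·P2 via (46.4,16.255): [(0, 0) (18.2486, 0) (61.759, 25.1235) (64.7901, 64) (0, 64)]  |A|=3464.9283
4. ⊥bis P1·P3 via (48.245,23.1): [(0, 0) (18.2486, 0) (42.9313, 14.2521) (63.5939, 48.6575) (64.7901, 64) (0, 64)]  |A|=3253.3562
5. ⊥bis P1·P4 via (31.925,24.71): [(38.4448, 11.6616) (42.9313, 14.2521) (63.5939, 48.6575) (64.7901, 64) (12.2932, 64)]  |A|=1595.0151
6. ⊥bis P1·P5 via (60.53,40.755): [(38.4448, 11.6616) (42.9313, 14.2521) (59.7018, 42.1768) (46.9906, 64) (12.2932, 64)]  |A|=1374.8134
7. ⊥bis P1·P6 via (55.8,27.665): [(38.4448, 11.6616) (42.9313, 14.2521) (56.2045, 36.3535) (56.7145, 47.3056) (46.9906, 64) (12.2932, 64)]  |A|=1357.1467
8. ⊥bis P1·P7 via (25.54,16.565): [(38.4448, 11.6616) (42.9313, 14.2521) (56.2045, 36.3535) (56.7145, 47.3056) (46.9906, 64) (12.2932, 64)]  |A|=1357.1467
9. canonical 6-gon: [(38.4448, 11.6616) (42.9313, 14.2521) (56.2045, 36.3535) (56.7145, 47.3056) (46.9906, 64) (12.2932, 64)]
10. shoelace: 1357.1467

Area of P1's cell: 1357.1467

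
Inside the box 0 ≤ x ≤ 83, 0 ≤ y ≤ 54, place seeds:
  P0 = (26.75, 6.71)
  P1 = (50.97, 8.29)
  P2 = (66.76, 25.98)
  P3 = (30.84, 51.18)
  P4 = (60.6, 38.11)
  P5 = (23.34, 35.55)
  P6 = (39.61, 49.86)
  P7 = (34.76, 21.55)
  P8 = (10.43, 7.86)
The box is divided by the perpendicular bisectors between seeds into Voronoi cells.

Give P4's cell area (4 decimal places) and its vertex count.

Area of P4's cell: 694.0341 (5 vertices)

1. box [0,83]×[0,54]: [(0, 0) (83, 0) (83, 54) (0, 54)]
2. ⊥bis P4·P0 via (43.675,22.41): [(64.463, 0) (83, 0) (83, 54) (14.3714, 54)]  |A|=2353.4704
3. ⊥bis P4·P1 via (55.785,23.2): [(37.4495, 29.1212) (83, 14.4113) (83, 54) (14.3714, 54)]  |A|=1755.3408
4. ⊥bis P4·P2 via (63.68,32.045): [(37.4495, 29.1212) (49.9643, 25.0797) (83, 41.8563) (83, 54) (14.3714, 54)]  |A|=1302.0074
5. ⊥bis P4·P3 via (45.72,44.645): [(38.7218, 28.7103) (49.9643, 25.0797) (83, 41.8563) (83, 54) (49.8285, 54)]  |A|=842.573
6. ⊥bis P4·P5 via (41.97,36.83): [(42.013, 36.2043) (42.6142, 27.4533) (49.9643, 25.0797) (83, 41.8563) (83, 54) (49.8285, 54)]  |A|=825.9197
7. ⊥bis P4·P6 via (50.105,43.985): [(42.4215, 30.2592) (42.6142, 27.4533) (49.9643, 25.0797) (83, 41.8563) (83, 54) (55.7113, 54)]  |A|=729.2228
8. ⊥bis P4·P7 via (47.68,29.83): [(44.7449, 34.4099) (50.5377, 25.3709) (83, 41.8563) (83, 54) (55.7113, 54)]  |A|=694.0341
9. ⊥bis P4·P8 via (35.515,22.985): [(44.7449, 34.4099) (50.5377, 25.3709) (83, 41.8563) (83, 54) (55.7113, 54)]  |A|=694.0341
10. canonical 5-gon: [(44.7449, 34.4099) (50.5377, 25.3709) (83, 41.8563) (83, 54) (55.7113, 54)]
11. shoelace: 694.0341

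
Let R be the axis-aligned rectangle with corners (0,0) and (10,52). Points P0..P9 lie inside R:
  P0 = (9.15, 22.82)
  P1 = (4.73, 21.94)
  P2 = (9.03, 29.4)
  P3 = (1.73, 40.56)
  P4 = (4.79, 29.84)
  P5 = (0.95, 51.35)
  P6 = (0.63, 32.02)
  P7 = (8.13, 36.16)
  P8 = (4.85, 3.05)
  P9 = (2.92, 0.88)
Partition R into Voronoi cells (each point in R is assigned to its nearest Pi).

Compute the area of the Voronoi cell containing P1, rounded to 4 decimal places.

Area of P1's cell: 101.5572

1. box [0,10]×[0,52]: [(0, 0) (10, 0) (10, 52) (0, 52)]
2. ⊥bis P1·P0 via (6.94,22.38): [(0, 0) (10, 0) (10, 7.0105) (1.0428, 52) (0, 52)]  |A|=318.5099
3. ⊥bis P1·P2 via (6.88,25.67): [(0, 29.6357) (0, 0) (10, 0) (10, 7.0105) (6.2078, 26.0574)]  |A|=235.5664
4. ⊥bis P1·P3 via (3.23,31.25): [(0, 29.6357) (0, 0) (10, 0) (10, 7.0105) (6.2078, 26.0574)]  |A|=235.5664
5. ⊥bis P1·P4 via (4.76,25.89): [(0, 25.9262) (0, 0) (10, 0) (10, 7.0105) (6.2434, 25.8787)]  |A|=223.4953
6. ⊥bis P1·P5 via (2.84,36.645): [(0, 25.9262) (0, 0) (10, 0) (10, 7.0105) (6.2434, 25.8787)]  |A|=223.4953
7. ⊥bis P1·P6 via (2.68,26.98): [(0.0874, 25.9255) (0, 25.8899) (0, 0) (10, 0) (10, 7.0105) (6.2434, 25.8787)]  |A|=223.4937
8. ⊥bis P1·P7 via (6.43,29.05): [(0.0874, 25.9255) (0, 25.8899) (0, 0) (10, 0) (10, 7.0105) (6.2434, 25.8787)]  |A|=223.4937
9. ⊥bis P1·P8 via (4.79,12.495): [(0.0874, 25.9255) (0, 25.8899) (0, 12.4646) (8.9029, 12.5211) (6.2434, 25.8787)]  |A|=101.5572
10. ⊥bis P1·P9 via (3.825,11.41): [(0.0874, 25.9255) (0, 25.8899) (0, 12.4646) (8.9029, 12.5211) (6.2434, 25.8787)]  |A|=101.5572
11. canonical 5-gon: [(0.0874, 25.9255) (0, 25.8899) (0, 12.4646) (8.9029, 12.5211) (6.2434, 25.8787)]
12. shoelace: 101.5572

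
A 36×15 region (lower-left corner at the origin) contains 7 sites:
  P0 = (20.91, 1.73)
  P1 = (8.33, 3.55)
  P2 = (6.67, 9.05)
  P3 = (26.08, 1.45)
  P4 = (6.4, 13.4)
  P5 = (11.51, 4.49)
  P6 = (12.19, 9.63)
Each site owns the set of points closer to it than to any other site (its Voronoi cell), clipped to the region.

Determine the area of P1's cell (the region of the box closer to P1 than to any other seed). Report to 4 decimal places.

Area of P1's cell: 56.0499

1. box [0,36]×[0,15]: [(0, 0) (36, 0) (36, 15) (0, 15)]
2. ⊥bis P1·P0 via (14.62,2.64): [(0, 0) (14.2381, 0) (16.4082, 15) (0, 15)]  |A|=229.8467
3. ⊥bis P1·P2 via (7.5,6.3): [(0, 4.0364) (0, 0) (14.2381, 0) (15.4988, 8.7142)]  |A|=93.3158
4. ⊥bis P1·P3 via (17.205,2.5): [(0, 4.0364) (0, 0) (14.2381, 0) (15.4988, 8.7142)]  |A|=93.3158
5. ⊥bis P1·P4 via (7.365,8.475): [(0, 4.0364) (0, 0) (14.2381, 0) (15.4988, 8.7142)]  |A|=93.3158
6. ⊥bis P1·P5 via (9.92,4.02): [(9.103, 6.7838) (0, 4.0364) (0, 0) (11.1083, 0)]  |A|=56.0499
7. ⊥bis P1·P6 via (10.26,6.59): [(9.103, 6.7838) (0, 4.0364) (0, 0) (11.1083, 0)]  |A|=56.0499
8. canonical 4-gon: [(9.103, 6.7838) (0, 4.0364) (0, 0) (11.1083, 0)]
9. shoelace: 56.0499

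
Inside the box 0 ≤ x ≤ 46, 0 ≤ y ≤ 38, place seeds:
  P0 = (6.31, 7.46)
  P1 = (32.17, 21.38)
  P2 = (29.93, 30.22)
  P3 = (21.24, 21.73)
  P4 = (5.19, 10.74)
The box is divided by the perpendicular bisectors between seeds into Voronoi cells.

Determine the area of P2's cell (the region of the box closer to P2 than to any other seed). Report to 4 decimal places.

Area of P2's cell: 294.2136

1. box [0,46]×[0,38]: [(0, 0) (46, 0) (46, 38) (0, 38)]
2. ⊥bis P2·P0 via (18.12,18.84): [(0, 37.6447) (36.274, 0) (46, 0) (46, 38) (0, 38)]  |A|=1065.2378
3. ⊥bis P2·P1 via (31.05,25.8): [(0, 37.6447) (15.2671, 21.8007) (46, 29.5882) (46, 38) (0, 38)]  |A|=504.5551
4. ⊥bis P2·P3 via (25.585,25.975): [(26.8065, 24.7247) (46, 29.5882) (46, 38) (13.8368, 38)]  |A|=294.2136
5. ⊥bis P2·P4 via (17.56,20.48): [(26.8065, 24.7247) (46, 29.5882) (46, 38) (13.8368, 38)]  |A|=294.2136
6. canonical 4-gon: [(26.8065, 24.7247) (46, 29.5882) (46, 38) (13.8368, 38)]
7. shoelace: 294.2136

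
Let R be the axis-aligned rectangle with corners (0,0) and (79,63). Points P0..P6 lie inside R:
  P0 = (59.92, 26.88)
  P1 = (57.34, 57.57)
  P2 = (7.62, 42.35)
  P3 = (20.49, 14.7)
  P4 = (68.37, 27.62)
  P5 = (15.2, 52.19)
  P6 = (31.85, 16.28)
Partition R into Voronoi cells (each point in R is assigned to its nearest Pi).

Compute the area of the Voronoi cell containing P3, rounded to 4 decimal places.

Area of P3's cell: 728.5932

1. box [0,79]×[0,63]: [(0, 0) (79, 0) (79, 63) (0, 63)]
2. ⊥bis P3·P0 via (40.205,20.79): [(0, 0) (46.6271, 0) (27.1663, 63) (0, 63)]  |A|=2324.4897
3. ⊥bis P3·P1 via (38.915,36.135): [(0, 0) (46.6271, 0) (34.2176, 40.1727) (7.6612, 63) (0, 63)]  |A|=2101.8662
4. ⊥bis P3·P2 via (14.055,28.525): [(0, 21.9829) (0, 0) (46.6271, 0) (34.8288, 38.1944)]  |A|=1273.2652
5. ⊥bis P3·P4 via (44.43,21.16): [(0, 21.9829) (0, 0) (46.6271, 0) (34.8288, 38.1944)]  |A|=1273.2652
6. ⊥bis P3·P5 via (17.845,33.445): [(27.5747, 34.8179) (0, 21.9829) (0, 0) (46.6271, 0) (35.5252, 35.9398)]  |A|=1263.9119
7. ⊥bis P3·P6 via (26.17,15.49): [(23.7306, 33.0286) (0, 21.9829) (0, 0) (28.3244, 0)]  |A|=728.5932
8. canonical 4-gon: [(23.7306, 33.0286) (0, 21.9829) (0, 0) (28.3244, 0)]
9. shoelace: 728.5932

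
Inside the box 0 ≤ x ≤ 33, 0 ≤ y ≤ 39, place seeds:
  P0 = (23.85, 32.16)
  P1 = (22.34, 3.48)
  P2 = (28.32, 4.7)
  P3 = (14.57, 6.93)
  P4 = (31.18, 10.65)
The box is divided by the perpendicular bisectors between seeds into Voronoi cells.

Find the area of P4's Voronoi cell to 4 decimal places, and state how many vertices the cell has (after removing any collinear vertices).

1. box [0,33]×[0,39]: [(0, 0) (33, 0) (33, 39) (0, 39)]
2. ⊥bis P4·P0 via (27.515,21.405): [(0, 12.0287) (0, 0) (33, 0) (33, 23.2741)]  |A|=582.4962
3. ⊥bis P4·P1 via (26.76,7.065): [(17.8111, 18.0982) (32.4903, 0) (33, 0) (33, 23.2741)]  |A|=181.366
4. ⊥bis P4·P2 via (29.75,7.675): [(17.8111, 18.0982) (24.0385, 10.4203) (33, 6.1128) (33, 23.2741)]  |A|=151.3206
5. ⊥bis P4·P3 via (22.875,8.79): [(20.5791, 19.0414) (21.9268, 13.024) (24.0385, 10.4203) (33, 6.1128) (33, 23.2741)]  |A|=142.357
6. canonical 5-gon: [(20.5791, 19.0414) (21.9268, 13.024) (24.0385, 10.4203) (33, 6.1128) (33, 23.2741)]
7. shoelace: 142.357

Area of P4's cell: 142.3570 (5 vertices)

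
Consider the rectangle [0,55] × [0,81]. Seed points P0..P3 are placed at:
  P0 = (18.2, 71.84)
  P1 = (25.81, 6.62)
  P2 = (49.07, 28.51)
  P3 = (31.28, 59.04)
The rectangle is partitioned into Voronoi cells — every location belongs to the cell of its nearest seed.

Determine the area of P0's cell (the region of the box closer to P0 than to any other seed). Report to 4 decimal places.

Area of P0's cell: 816.1481

1. box [0,55]×[0,81]: [(0, 0) (55, 0) (55, 81) (0, 81)]
2. ⊥bis P0·P1 via (22.005,39.23): [(0, 36.6624) (55, 43.0799) (55, 81) (0, 81)]  |A|=2262.0858
3. ⊥bis P0·P2 via (33.635,50.175): [(0, 36.6624) (17.5412, 38.7092) (55, 65.3963) (55, 81) (0, 81)]  |A|=1844.1143
4. ⊥bis P0·P3 via (24.74,65.44): [(0, 40.1588) (39.9669, 81) (0, 81)]  |A|=816.1481
5. canonical 3-gon: [(0, 40.1588) (39.9669, 81) (0, 81)]
6. shoelace: 816.1481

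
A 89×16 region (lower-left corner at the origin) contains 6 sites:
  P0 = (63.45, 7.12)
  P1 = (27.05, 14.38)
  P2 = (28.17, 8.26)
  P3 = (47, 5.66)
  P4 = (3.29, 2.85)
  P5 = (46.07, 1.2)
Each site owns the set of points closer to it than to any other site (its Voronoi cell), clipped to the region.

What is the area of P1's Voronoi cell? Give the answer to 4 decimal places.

1. box [0,89]×[0,16]: [(0, 0) (89, 0) (89, 16) (0, 16)]
2. ⊥bis P1·P0 via (45.25,10.75): [(0, 0) (43.1059, 0) (46.2971, 16) (0, 16)]  |A|=715.2242
3. ⊥bis P1·P2 via (27.61,11.32): [(0, 6.2672) (46.0363, 14.6921) (46.2971, 16) (0, 16)]  |A|=254.3065
4. ⊥bis P1·P3 via (37.025,10.02): [(0, 6.2672) (38.4612, 13.3058) (39.6388, 16) (0, 16)]  |A|=240.5645
5. ⊥bis P1·P4 via (15.17,8.615): [(14.9791, 9.0085) (38.4612, 13.3058) (39.6388, 16) (11.5863, 16)]  |A|=127.1672
6. ⊥bis P1·P5 via (36.56,7.79): [(14.9791, 9.0085) (38.4612, 13.3058) (39.6388, 16) (11.5863, 16)]  |A|=127.1672
7. canonical 4-gon: [(14.9791, 9.0085) (38.4612, 13.3058) (39.6388, 16) (11.5863, 16)]
8. shoelace: 127.1672

Area of P1's cell: 127.1672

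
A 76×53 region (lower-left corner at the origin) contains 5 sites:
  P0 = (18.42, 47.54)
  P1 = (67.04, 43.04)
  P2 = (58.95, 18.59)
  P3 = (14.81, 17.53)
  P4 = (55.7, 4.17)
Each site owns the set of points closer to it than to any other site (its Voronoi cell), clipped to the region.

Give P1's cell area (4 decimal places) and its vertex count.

Area of P1's cell: 698.0944 (4 vertices)

1. box [0,76]×[0,53]: [(0, 0) (76, 0) (76, 53) (0, 53)]
2. ⊥bis P1·P0 via (42.73,45.29): [(38.5382, 0) (76, 0) (76, 53) (43.4436, 53)]  |A|=1855.4823
3. ⊥bis P1·P2 via (62.995,30.815): [(42.0322, 37.7511) (76, 26.5119) (76, 53) (43.4436, 53)]  |A|=698.0944
4. ⊥bis P1·P3 via (40.925,30.285): [(42.0322, 37.7511) (76, 26.5119) (76, 53) (43.4436, 53)]  |A|=698.0944
5. ⊥bis P1·P4 via (61.37,23.605): [(42.0322, 37.7511) (76, 26.5119) (76, 53) (43.4436, 53)]  |A|=698.0944
6. canonical 4-gon: [(42.0322, 37.7511) (76, 26.5119) (76, 53) (43.4436, 53)]
7. shoelace: 698.0944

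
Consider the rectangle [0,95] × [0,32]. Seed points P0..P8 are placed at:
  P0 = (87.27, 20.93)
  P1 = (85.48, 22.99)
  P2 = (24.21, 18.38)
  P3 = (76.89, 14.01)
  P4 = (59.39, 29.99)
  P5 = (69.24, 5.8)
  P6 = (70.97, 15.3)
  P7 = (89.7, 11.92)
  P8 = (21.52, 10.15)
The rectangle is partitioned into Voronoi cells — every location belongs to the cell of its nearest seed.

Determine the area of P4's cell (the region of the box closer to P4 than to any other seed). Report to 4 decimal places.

1. box [0,95]×[0,32]: [(0, 0) (95, 0) (95, 32) (0, 32)]
2. ⊥bis P4·P0 via (73.33,25.46): [(0, 0) (65.0564, 0) (75.4553, 32) (0, 32)]  |A|=2248.1869
3. ⊥bis P4·P1 via (72.435,26.49): [(0, 0) (65.0564, 0) (66.6122, 4.7874) (73.9133, 32) (0, 32)]  |A|=2227.207
4. ⊥bis P4·P2 via (41.8,24.185): [(49.7815, 0) (65.0564, 0) (66.6122, 4.7874) (73.9133, 32) (39.2209, 32)]  |A|=803.169
5. ⊥bis P4·P3 via (68.14,22): [(49.322, 1.3921) (72.5161, 26.7924) (73.9133, 32) (39.2209, 32)]  |A|=573.5793
6. ⊥bis P4·P5 via (64.315,17.895): [(46.2971, 10.5582) (64.4369, 17.9446) (72.5161, 26.7924) (73.9133, 32) (39.2209, 32)]  |A|=479.2717
7. ⊥bis P4·P6 via (65.18,22.645): [(46.2971, 10.5582) (53.6403, 13.5483) (73.0727, 28.8667) (73.9133, 32) (39.2209, 32)]  |A|=433.3762
8. ⊥bis P4·P7 via (74.545,20.955): [(46.2971, 10.5582) (53.6403, 13.5483) (73.0727, 28.8667) (73.9133, 32) (39.2209, 32)]  |A|=433.3762
9. ⊥bis P4·P8 via (40.455,20.07): [(46.2971, 10.5582) (53.6403, 13.5483) (73.0727, 28.8667) (73.9133, 32) (39.2209, 32)]  |A|=433.3762
10. canonical 5-gon: [(46.2971, 10.5582) (53.6403, 13.5483) (73.0727, 28.8667) (73.9133, 32) (39.2209, 32)]
11. shoelace: 433.3762

Area of P4's cell: 433.3762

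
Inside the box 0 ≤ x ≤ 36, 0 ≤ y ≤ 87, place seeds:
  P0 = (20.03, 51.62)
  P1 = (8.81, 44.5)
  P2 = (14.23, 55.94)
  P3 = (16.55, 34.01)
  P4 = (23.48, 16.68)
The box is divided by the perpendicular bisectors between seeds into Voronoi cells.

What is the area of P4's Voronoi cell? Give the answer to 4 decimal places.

1. box [0,36]×[0,87]: [(0, 0) (36, 0) (36, 87) (0, 87)]
2. ⊥bis P4·P0 via (21.755,34.15): [(0, 32.0019) (0, 0) (36, 0) (36, 35.5566)]  |A|=1216.0522
3. ⊥bis P4·P1 via (16.145,30.59): [(23.159, 34.2886) (0, 22.0764) (0, 0) (36, 0) (36, 35.5566)]  |A|=1101.1202
4. ⊥bis P4·P2 via (18.855,36.31): [(23.159, 34.2886) (0, 22.0764) (0, 0) (36, 0) (36, 35.5566)]  |A|=1101.1202
5. ⊥bis P4·P3 via (20.015,25.345): [(0, 17.3413) (0, 0) (36, 0) (36, 31.7372)]  |A|=883.4124
6. canonical 4-gon: [(0, 17.3413) (0, 0) (36, 0) (36, 31.7372)]
7. shoelace: 883.4124

Area of P4's cell: 883.4124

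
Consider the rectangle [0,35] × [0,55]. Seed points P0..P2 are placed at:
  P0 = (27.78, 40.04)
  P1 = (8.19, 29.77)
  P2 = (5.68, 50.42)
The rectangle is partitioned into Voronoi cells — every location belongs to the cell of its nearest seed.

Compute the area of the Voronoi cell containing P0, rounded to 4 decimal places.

1. box [0,35]×[0,55]: [(0, 0) (35, 0) (35, 55) (0, 55)]
2. ⊥bis P0·P1 via (17.985,34.905): [(35, 2.4489) (35, 55) (7.4503, 55)]  |A|=723.8843
3. ⊥bis P0·P2 via (16.73,45.23): [(14.7652, 41.0468) (35, 2.4489) (35, 55) (21.3188, 55)]  |A|=627.1287
4. canonical 4-gon: [(14.7652, 41.0468) (35, 2.4489) (35, 55) (21.3188, 55)]
5. shoelace: 627.1287

Area of P0's cell: 627.1287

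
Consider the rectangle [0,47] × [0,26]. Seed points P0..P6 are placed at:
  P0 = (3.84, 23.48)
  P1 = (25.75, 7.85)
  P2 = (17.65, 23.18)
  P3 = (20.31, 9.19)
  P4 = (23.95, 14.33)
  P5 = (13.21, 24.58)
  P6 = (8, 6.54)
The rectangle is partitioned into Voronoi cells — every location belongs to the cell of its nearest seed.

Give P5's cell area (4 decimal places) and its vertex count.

1. box [0,47]×[0,26]: [(0, 0) (47, 0) (47, 26) (0, 26)]
2. ⊥bis P5·P0 via (8.525,24.03): [(11.346, 0) (47, 0) (47, 26) (8.2937, 26)]  |A|=966.6832
3. ⊥bis P5·P1 via (19.48,16.215): [(10.2543, 9.2998) (32.5345, 26) (8.2937, 26)]  |A|=202.4122
4. ⊥bis P5·P2 via (15.43,23.88): [(10.2543, 9.2998) (11.0117, 9.8675) (16.0985, 26) (8.2937, 26)]  |A|=69.8356
5. ⊥bis P5·P3 via (16.76,16.885): [(9.7438, 13.6482) (12.6225, 14.9762) (16.0985, 26) (8.2937, 26)]  |A|=61.7605
6. ⊥bis P5·P4 via (18.58,19.455): [(9.7438, 13.6482) (12.6225, 14.9762) (16.0985, 26) (8.2937, 26)]  |A|=61.7605
7. ⊥bis P5·P6 via (10.605,15.56): [(9.4812, 15.8845) (12.6228, 14.9772) (16.0985, 26) (8.2937, 26)]  |A|=58.3654
8. canonical 4-gon: [(9.4812, 15.8845) (12.6228, 14.9772) (16.0985, 26) (8.2937, 26)]
9. shoelace: 58.3654

Area of P5's cell: 58.3654 (4 vertices)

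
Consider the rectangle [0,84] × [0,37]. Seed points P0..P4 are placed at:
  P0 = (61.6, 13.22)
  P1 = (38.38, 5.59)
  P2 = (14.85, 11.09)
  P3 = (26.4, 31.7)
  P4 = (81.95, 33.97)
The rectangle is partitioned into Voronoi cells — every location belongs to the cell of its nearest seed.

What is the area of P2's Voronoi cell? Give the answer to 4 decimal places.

1. box [0,84]×[0,37]: [(0, 0) (84, 0) (84, 37) (0, 37)]
2. ⊥bis P2·P0 via (38.225,12.155): [(0, 0) (38.7788, 0) (37.093, 37) (0, 37)]  |A|=1403.6288
3. ⊥bis P2·P1 via (26.615,8.34): [(0, 0) (24.6656, 0) (33.3141, 37) (0, 37)]  |A|=1072.6241
4. ⊥bis P2·P3 via (20.625,21.395): [(0, 32.9534) (0, 0) (24.6656, 0) (28.6193, 16.9149)]  |A|=680.1603
5. ⊥bis P2·P4 via (48.4,22.53): [(0, 32.9534) (0, 0) (24.6656, 0) (28.6193, 16.9149)]  |A|=680.1603
6. canonical 4-gon: [(0, 32.9534) (0, 0) (24.6656, 0) (28.6193, 16.9149)]
7. shoelace: 680.1603

Area of P2's cell: 680.1603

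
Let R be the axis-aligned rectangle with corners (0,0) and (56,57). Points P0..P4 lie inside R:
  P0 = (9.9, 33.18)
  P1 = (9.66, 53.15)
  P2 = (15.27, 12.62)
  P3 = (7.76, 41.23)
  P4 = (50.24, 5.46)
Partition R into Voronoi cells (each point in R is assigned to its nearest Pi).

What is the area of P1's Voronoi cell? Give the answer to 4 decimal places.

Area of P1's cell: 637.4618

1. box [0,56]×[0,57]: [(0, 0) (56, 0) (56, 57) (0, 57)]
2. ⊥bis P1·P0 via (9.78,43.165): [(0, 43.0475) (56, 43.7205) (56, 57) (0, 57)]  |A|=762.4978
3. ⊥bis P1·P2 via (12.465,32.885): [(0, 43.0475) (56, 43.7205) (56, 57) (0, 57)]  |A|=762.4978
4. ⊥bis P1·P3 via (8.71,47.19): [(0, 48.5783) (32.2662, 43.4352) (56, 43.7205) (56, 57) (0, 57)]  |A|=673.2677
5. ⊥bis P1·P4 via (29.95,29.305): [(0, 48.5783) (32.2662, 43.4352) (46.7607, 43.6094) (56, 51.4713) (56, 57) (0, 57)]  |A|=637.4618
6. canonical 6-gon: [(0, 48.5783) (32.2662, 43.4352) (46.7607, 43.6094) (56, 51.4713) (56, 57) (0, 57)]
7. shoelace: 637.4618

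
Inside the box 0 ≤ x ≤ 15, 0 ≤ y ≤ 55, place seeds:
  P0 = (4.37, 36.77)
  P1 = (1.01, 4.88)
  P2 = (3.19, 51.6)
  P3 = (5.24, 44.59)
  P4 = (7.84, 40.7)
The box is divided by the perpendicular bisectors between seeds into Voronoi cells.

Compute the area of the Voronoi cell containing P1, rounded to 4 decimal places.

Area of P1's cell: 304.7731

1. box [0,15]×[0,55]: [(0, 0) (15, 0) (15, 55) (0, 55)]
2. ⊥bis P1·P0 via (2.69,20.825): [(0, 21.1084) (0, 0) (15, 0) (15, 19.528)]  |A|=304.7731
3. ⊥bis P1·P2 via (2.1,28.24): [(0, 21.1084) (0, 0) (15, 0) (15, 19.528)]  |A|=304.7731
4. ⊥bis P1·P3 via (3.125,24.735): [(0, 21.1084) (0, 0) (15, 0) (15, 19.528)]  |A|=304.7731
5. ⊥bis P1·P4 via (4.425,22.79): [(0, 21.1084) (0, 0) (15, 0) (15, 19.528)]  |A|=304.7731
6. canonical 4-gon: [(0, 21.1084) (0, 0) (15, 0) (15, 19.528)]
7. shoelace: 304.7731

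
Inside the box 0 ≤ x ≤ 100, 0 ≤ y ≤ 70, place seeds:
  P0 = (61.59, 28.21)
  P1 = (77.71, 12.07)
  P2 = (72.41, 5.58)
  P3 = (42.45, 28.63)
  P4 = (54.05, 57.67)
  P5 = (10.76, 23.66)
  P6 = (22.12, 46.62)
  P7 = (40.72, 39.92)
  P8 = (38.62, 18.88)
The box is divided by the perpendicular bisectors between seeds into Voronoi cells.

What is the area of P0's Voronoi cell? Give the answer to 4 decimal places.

Area of P0's cell: 937.8309

1. box [0,100]×[0,70]: [(0, 0) (100, 0) (100, 70) (0, 70)]
2. ⊥bis P0·P1 via (69.65,20.14): [(0, 0) (49.485, 0) (100, 50.4524) (100, 70) (0, 70)]  |A|=5725.699
3. ⊥bis P0·P2 via (67,16.895): [(0, 0) (31.6642, 0) (65.8509, 16.3456) (100, 50.4524) (100, 70) (0, 70)]  |A|=5580.053
4. ⊥bis P0·P3 via (52.02,28.42): [(51.6056, 9.5345) (65.8509, 16.3456) (100, 50.4524) (100, 70) (52.9324, 70)]  |A|=2022.6144
5. ⊥bis P0·P4 via (57.82,42.94): [(52.3077, 41.5292) (51.6056, 9.5345) (65.8509, 16.3456) (100, 50.4524) (100, 53.7356)]  |A|=964.7433
6. ⊥bis P0·P5 via (36.175,25.935): [(52.3077, 41.5292) (51.6056, 9.5345) (65.8509, 16.3456) (100, 50.4524) (100, 53.7356)]  |A|=964.7433
7. ⊥bis P0·P6 via (41.855,37.415): [(52.3077, 41.5292) (51.6056, 9.5345) (65.8509, 16.3456) (100, 50.4524) (100, 53.7356)]  |A|=964.7433
8. ⊥bis P0·P7 via (51.155,34.065): [(55.8521, 42.4363) (52.1841, 35.8991) (51.6056, 9.5345) (65.8509, 16.3456) (100, 50.4524) (100, 53.7356)]  |A|=954.8217
9. ⊥bis P0·P8 via (50.105,23.545): [(55.8521, 42.4363) (52.1841, 35.8991) (51.8204, 19.3219) (55.1144, 11.2122) (65.8509, 16.3456) (100, 50.4524) (100, 53.7356)]  |A|=937.8309
10. canonical 7-gon: [(55.8521, 42.4363) (52.1841, 35.8991) (51.8204, 19.3219) (55.1144, 11.2122) (65.8509, 16.3456) (100, 50.4524) (100, 53.7356)]
11. shoelace: 937.8309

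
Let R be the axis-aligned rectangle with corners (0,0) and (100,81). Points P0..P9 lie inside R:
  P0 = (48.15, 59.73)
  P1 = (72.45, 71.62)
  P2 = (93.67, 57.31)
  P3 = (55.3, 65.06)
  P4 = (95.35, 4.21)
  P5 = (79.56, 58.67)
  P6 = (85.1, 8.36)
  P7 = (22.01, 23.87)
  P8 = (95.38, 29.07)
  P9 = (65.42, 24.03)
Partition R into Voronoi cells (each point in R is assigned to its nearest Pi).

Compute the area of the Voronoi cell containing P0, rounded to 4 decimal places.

1. box [0,100]×[0,81]: [(0, 0) (100, 0) (100, 81) (0, 81)]
2. ⊥bis P0·P1 via (60.3,65.675): [(0, 0) (92.4348, 0) (52.8015, 81) (0, 81)]  |A|=5882.0692
3. ⊥bis P0·P2 via (70.91,58.52): [(0, 0) (67.7989, 0) (70.2133, 45.4149) (52.8015, 81) (0, 81)]  |A|=5322.6503
4. ⊥bis P0·P3 via (51.725,62.395): [(0, 0) (67.7989, 0) (69.8252, 38.1143) (37.8558, 81) (0, 81)]  |A|=4931.709
5. ⊥bis P0·P4 via (71.75,31.97): [(0, 0) (34.1446, 0) (69.3919, 29.9653) (69.8252, 38.1143) (37.8558, 81) (0, 81)]  |A|=4427.4788
6. ⊥bis P0·P5 via (63.855,59.2): [(0, 0) (34.1446, 0) (62.6757, 24.2556) (63.4328, 46.6894) (37.8558, 81) (0, 81)]  |A|=4326.4018
7. ⊥bis P0·P6 via (66.625,34.045): [(0, 0) (19.2937, 0) (62.9161, 31.3772) (63.4328, 46.6894) (37.8558, 81) (0, 81)]  |A|=3994.7325
8. ⊥bis P0·P7 via (35.08,41.8): [(0, 67.3714) (56.1021, 26.476) (62.9161, 31.3772) (63.4328, 46.6894) (37.8558, 81) (0, 81)]  |A|=1849.4821
9. ⊥bis P0·P8 via (71.765,44.4): [(0, 67.3714) (56.1021, 26.476) (62.9161, 31.3772) (63.4328, 46.6894) (37.8558, 81) (0, 81)]  |A|=1849.4821
10. ⊥bis P0·P9 via (56.785,41.88): [(0, 67.3714) (43.6723, 35.5367) (63.3781, 45.0695) (63.4328, 46.6894) (37.8558, 81) (0, 81)]  |A|=1655.4459
11. canonical 6-gon: [(0, 67.3714) (43.6723, 35.5367) (63.3781, 45.0695) (63.4328, 46.6894) (37.8558, 81) (0, 81)]
12. shoelace: 1655.4459

Area of P0's cell: 1655.4459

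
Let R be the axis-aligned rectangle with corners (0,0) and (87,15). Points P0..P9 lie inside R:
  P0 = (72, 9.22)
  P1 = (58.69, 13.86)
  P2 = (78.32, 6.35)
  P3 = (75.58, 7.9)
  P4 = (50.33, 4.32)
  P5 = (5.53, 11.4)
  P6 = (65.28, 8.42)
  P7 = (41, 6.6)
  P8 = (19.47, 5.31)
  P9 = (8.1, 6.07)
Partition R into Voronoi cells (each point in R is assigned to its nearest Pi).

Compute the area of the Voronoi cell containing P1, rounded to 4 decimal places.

Area of P1's cell: 77.0132

1. box [0,87]×[0,15]: [(0, 0) (87, 0) (87, 15) (0, 15)]
2. ⊥bis P1·P0 via (65.345,11.54): [(0, 0) (61.322, 0) (66.5512, 15) (0, 15)]  |A|=959.0492
3. ⊥bis P1·P2 via (68.505,10.105): [(0, 0) (61.322, 0) (66.5512, 15) (0, 15)]  |A|=959.0492
4. ⊥bis P1·P3 via (67.135,10.88): [(0, 0) (61.322, 0) (66.5512, 15) (0, 15)]  |A|=959.0492
5. ⊥bis P1·P4 via (54.51,9.09): [(62.1553, 2.3903) (66.5512, 15) (47.7658, 15)]  |A|=118.4388
6. ⊥bis P1·P5 via (32.11,12.63): [(62.1553, 2.3903) (66.5512, 15) (47.7658, 15)]  |A|=118.4388
7. ⊥bis P1·P6 via (61.985,11.14): [(57.8654, 6.1496) (65.1714, 15) (47.7658, 15)]  |A|=77.0233
8. ⊥bis P1·P7 via (49.845,10.23): [(47.9557, 14.8336) (57.8654, 6.1496) (65.1714, 15) (47.8874, 15)]  |A|=77.0132
9. ⊥bis P1·P8 via (39.08,9.585): [(47.9557, 14.8336) (57.8654, 6.1496) (65.1714, 15) (47.8874, 15)]  |A|=77.0132
10. ⊥bis P1·P9 via (33.395,9.965): [(47.9557, 14.8336) (57.8654, 6.1496) (65.1714, 15) (47.8874, 15)]  |A|=77.0132
11. canonical 4-gon: [(47.9557, 14.8336) (57.8654, 6.1496) (65.1714, 15) (47.8874, 15)]
12. shoelace: 77.0132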